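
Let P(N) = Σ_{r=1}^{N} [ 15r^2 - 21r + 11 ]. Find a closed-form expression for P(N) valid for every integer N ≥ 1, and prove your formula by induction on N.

We claim P(N) = N(5N^2 - 3N + 3) for all N ≥ 1.
Base case (N = 1): P(1) = 5, and the closed form gives 5. They agree.
Inductive step: suppose the statement holds for some r ≥ 1, so P(r) = r(5r^2 - 3r + 3).
Then P(r+1) = P(r) + (15r^2 + 9r + 5) = (r(5r^2 - 3r + 3)) + (15r^2 + 9r + 5).
Simplifying, P(r+1) = (r + 1)(5r^2 + 7r + 5) = (r+1)(5(r+1)^2 - 3(r+1) + 3),
which is the closed form with N = r+1.
Hence, by induction on N, the claim holds for every N ≥ 1.

P(N) = N(5N^2 - 3N + 3)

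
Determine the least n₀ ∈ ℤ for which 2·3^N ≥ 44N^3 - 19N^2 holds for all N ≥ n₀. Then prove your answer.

At N = 8: 13122 < 21312, so the inequality fails and n₀ ≥ 9. We prove 2·3^N ≥ 44N^3 - 19N^2 for all N ≥ 9.
Base case (N = 9): 2·3^N = 39366 and 44N^3 - 19N^2 = 30537, so 39366 ≥ 30537.
For the inductive step, assume it holds for an arbitrary r ≥ 9, so 2·3^r ≥ 44r^3 - 19r^2.
Then 2·3^(r + 1) = 3·(2·3^r) ≥ 3·(44r^3 - 19r^2).
Also, for r ≥ 9 we have 3·(44r^3 - 19r^2) ≥ 44(r+1)^3 - 19(r+1)^2, since 3·(44r^3 - 19r^2) − (44(r+1)^3 - 19(r+1)^2) = 88r^3 - 170r^2 - 94r - 25, which is nonnegative for all r ≥ 9.
Combining, 2·3^(r + 1) ≥ 44(r+1)^3 - 19(r+1)^2.
Hence, by induction on N, the claim holds for every N ≥ 9.
Hence the smallest such n₀ is 9.

n₀ = 9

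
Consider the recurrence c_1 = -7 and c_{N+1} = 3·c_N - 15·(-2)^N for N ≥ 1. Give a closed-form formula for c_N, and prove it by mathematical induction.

Computing the first terms: c_1 = -7, c_2 = 9, c_3 = -33. This suggests c_N = 3(-2)^N - 3^(N - 1).
For the base case N = 1: the formula gives -7 = -7 = c_1.
Suppose the result is true for N = m, so c_m = 3(-2)^m - 3^(m - 1).
Then c_{m+1} = 3·c_m - 15·(-2)^m = 3·(3(-2)^m - 3^(m - 1)) - 15·(-2)^m = 3(-2)^(m + 1) - 3^m = 3(-2)^(m+1) - 3^((m+1) - 1),
which is the claimed formula at N = m+1.
By induction, the statement is established for all N ≥ 1.

c_N = 3(-2)^N - 3^(N - 1)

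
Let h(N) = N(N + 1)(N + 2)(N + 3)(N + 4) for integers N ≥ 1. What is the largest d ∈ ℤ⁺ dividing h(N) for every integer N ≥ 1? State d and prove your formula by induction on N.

d = 120

Computing the first values: h(1) = 120 and h(2) = 720; gcd(120, 720) = 120, so d ≤ 120.
We prove 120 | N(N + 1)(N + 2)(N + 3)(N + 4) for all N ≥ 1 by induction on N.
For the base case N = 1: h(1) = 120 = 120·(1), so 120 | h(1).
Inductive step: suppose the statement holds for some j ≥ 1, i.e. 120 | h(j). Then
h(j+1) − h(j) = (j+1)·(j+2)·(j+3)·(j+4)·(j+5) − j·(j+1)·(j+2)·(j+3)·(j+4) = (j+1)·(j+2)·(j+3)·(j+4)·[(j+5) − j] = 5·(j+1)·(j+2)·(j+3)·(j+4). The product of 4 consecutive integers is divisible by (4)! = 24, so h(j+1) − h(j) is divisible by 5·24 = 120. By the inductive hypothesis 120 | h(j), hence 120 | h(j+1).
By the principle of mathematical induction, the result holds for all N ≥ 1.
Therefore the largest such d is 120.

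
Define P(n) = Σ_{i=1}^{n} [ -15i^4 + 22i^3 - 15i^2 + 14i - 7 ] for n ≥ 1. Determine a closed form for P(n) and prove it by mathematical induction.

We claim P(n) = -n(3n^4 + 2n^3 - n^2 - 5n + 2) for all n ≥ 1.
Base case (n = 1): P(1) = -1, and the closed form gives -1. They agree.
Inductive step: assume the claim holds for n = i, so P(i) = i(-3i^4 - 2i^3 + i^2 + 5i - 2).
Then P(i+1) = P(i) + (-15i^4 - 38i^3 - 39i^2 - 10i - 1) = (i(-3i^4 - 2i^3 + i^2 + 5i - 2)) + (-15i^4 - 38i^3 - 39i^2 - 10i - 1).
Simplifying, P(i+1) = -(i + 1)(3i^4 + 14i^3 + 23i^2 + 11i + 1) = -(i+1)(3(i+1)^4 + 2(i+1)^3 - (i+1)^2 - 5(i+1) + 2),
which is the closed form with n = i+1.
By the principle of mathematical induction, the result holds for all n ≥ 1.

P(n) = -n(3n^4 + 2n^3 - n^2 - 5n + 2)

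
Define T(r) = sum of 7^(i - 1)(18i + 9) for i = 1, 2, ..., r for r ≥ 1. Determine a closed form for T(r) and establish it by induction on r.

T(r) = 7^r(3r + 1) - 1

We claim T(r) = 7^r(3r + 1) - 1 for all r ≥ 1.
Base case (r = 1): T(1) = 27, and the closed form gives 27. They agree.
For the inductive step, assume it holds for an arbitrary i ≥ 1, so T(i) = 7^i(3i + 1) - 1.
Then T(i+1) = T(i) + (7^i(18i + 27)) = (7^i(3i + 1) - 1) + (7^i(18i + 27)).
Simplifying, T(i+1) = 21·7^i·i + 28·7^i - 1 = 7^(i+1)(3(i+1) + 1) - 1,
which is the closed form with r = i+1.
This completes the induction.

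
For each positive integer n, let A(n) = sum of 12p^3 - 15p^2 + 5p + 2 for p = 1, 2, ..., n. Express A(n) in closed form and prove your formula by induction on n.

A(n) = n(3n^3 + n^2 - 2n + 2)

We claim A(n) = n(3n^3 + n^2 - 2n + 2) for all n ≥ 1.
When n = 1: A(1) = 4, and the closed form gives 4. They agree.
Inductive step: assume the claim holds for n = p, so A(p) = p(3p^3 + p^2 - 2p + 2).
Then A(p+1) = A(p) + (12p^3 + 21p^2 + 11p + 4) = (p(3p^3 + p^2 - 2p + 2)) + (12p^3 + 21p^2 + 11p + 4).
Simplifying, A(p+1) = (p + 1)(3p^3 + 10p^2 + 9p + 4) = (p+1)(3(p+1)^3 + (p+1)^2 - 2(p+1) + 2),
which is the closed form with n = p+1.
By the principle of mathematical induction, the result holds for all n ≥ 1.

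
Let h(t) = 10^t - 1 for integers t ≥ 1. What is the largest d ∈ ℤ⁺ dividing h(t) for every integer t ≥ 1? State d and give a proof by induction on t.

Computing the first values: h(1) = 9 and h(2) = 99; gcd(9, 99) = 9, so d ≤ 9.
We prove 9 | 10^t - 1 for all t ≥ 1 by induction on t.
Base step (t = 1): h(1) = 9 = 9·(1), so 9 | h(1).
Inductive step: assume the claim holds for t = j, i.e. 9 | h(j). Then
10^{j+1} − 1^{j+1} = 10·10^j − 1·1^j = 10·(10^j − 1^j) + (9)·1^j. The first term is divisible by 9 by the inductive hypothesis, and the second term (9)·1^j is divisible by 9 since 9 | 9. Hence 9 | h(j+1).
By the principle of mathematical induction, the result holds for all t ≥ 1.
Therefore the largest such d is 9.

d = 9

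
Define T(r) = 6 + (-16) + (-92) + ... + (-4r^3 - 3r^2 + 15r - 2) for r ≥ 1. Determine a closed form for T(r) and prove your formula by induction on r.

We claim T(r) = -r(r^3 + 3r^2 - 5r - 5) for all r ≥ 1.
Base step (r = 1): T(1) = 6, and the closed form gives 6. They agree.
For the inductive step, assume it holds for an arbitrary p ≥ 1, so T(p) = p(-p^3 - 3p^2 + 5p + 5).
Then T(p+1) = T(p) + (-4p^3 - 15p^2 - 3p + 6) = (p(-p^3 - 3p^2 + 5p + 5)) + (-4p^3 - 15p^2 - 3p + 6).
Simplifying, T(p+1) = -(p + 1)(p^3 + 6p^2 + 4p - 6) = -(p+1)((p+1)^3 + 3(p+1)^2 - 5(p+1) - 5),
which is the closed form with r = p+1.
By the principle of mathematical induction, the result holds for all r ≥ 1.

T(r) = -r(r^3 + 3r^2 - 5r - 5)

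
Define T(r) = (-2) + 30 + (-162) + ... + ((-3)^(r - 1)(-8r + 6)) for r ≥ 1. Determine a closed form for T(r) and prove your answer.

We claim T(r) = (-3)^r(2r - 1) + 1 for all r ≥ 1.
For the base case r = 1: T(1) = -2, and the closed form gives -2. They agree.
Inductive step: assume the claim holds for r = p, so T(p) = (-3)^p(2p - 1) + 1.
Then T(p+1) = T(p) + ((-3)^p(-8p - 2)) = ((-3)^p(2p - 1) + 1) + ((-3)^p(-8p - 2)).
Simplifying, T(p+1) = -6(-3)^p·p - 3(-3)^p + 1 = (-3)^(p+1)(2(p+1) - 1) + 1,
which is the closed form with r = p+1.
Hence, by induction on r, the claim holds for every r ≥ 1.

T(r) = (-3)^r(2r - 1) + 1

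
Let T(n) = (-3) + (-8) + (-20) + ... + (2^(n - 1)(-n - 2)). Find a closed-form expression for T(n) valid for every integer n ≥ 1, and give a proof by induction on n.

We claim T(n) = -2^n(n + 1) + 1 for all n ≥ 1.
For the base case n = 1: T(1) = -3, and the closed form gives -3. They agree.
For the inductive step, assume it holds for an arbitrary r ≥ 1, so T(r) = -2^r(r + 1) + 1.
Then T(r+1) = T(r) + (2^r(-r - 3)) = (-2^r(r + 1) + 1) + (2^r(-r - 3)).
Simplifying, T(r+1) = -2^(r + 1)r - 2^(r + 2) + 1 = -2^(r+1)((r+1) + 1) + 1,
which is the closed form with n = r+1.
This completes the induction.

T(n) = -2^n(n + 1) + 1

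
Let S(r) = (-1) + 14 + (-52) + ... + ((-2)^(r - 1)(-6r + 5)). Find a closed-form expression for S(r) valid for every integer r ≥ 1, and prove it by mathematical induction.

We claim S(r) = (-2)^r(2r - 1) + 1 for all r ≥ 1.
Base step (r = 1): S(1) = -1, and the closed form gives -1. They agree.
Inductive step: suppose the statement holds for some m ≥ 1, so S(m) = (-2)^m(2m - 1) + 1.
Then S(m+1) = S(m) + ((-2)^m(-6m - 1)) = ((-2)^m(2m - 1) + 1) + ((-2)^m(-6m - 1)).
Simplifying, S(m+1) = (-2)^(m + 1) - (-2)^(m + 2)m + 1 = (-2)^(m+1)(2(m+1) - 1) + 1,
which is the closed form with r = m+1.
By the principle of mathematical induction, the result holds for all r ≥ 1.

S(r) = (-2)^r(2r - 1) + 1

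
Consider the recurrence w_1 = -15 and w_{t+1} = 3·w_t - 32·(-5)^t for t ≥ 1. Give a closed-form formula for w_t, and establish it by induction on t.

w_t = 4(-5)^t + 5·3^(t - 1)

Computing the first terms: w_1 = -15, w_2 = 115, w_3 = -455. This suggests w_t = 4(-5)^t + 5·3^(t - 1).
For the base case t = 1: the formula gives -15 = -15 = w_1.
Inductive step: assume the claim holds for t = m, so w_m = 4(-5)^m + 5·3^(m - 1).
Then w_{m+1} = 3·w_m - 32·(-5)^m = 3·(4(-5)^m + 5·3^(m - 1)) - 32·(-5)^m = 4(-5)^(m + 1) + 5·3^m = 4(-5)^(m+1) + 5·3^((m+1) - 1),
which is the claimed formula at t = m+1.
By the principle of mathematical induction, the result holds for all t ≥ 1.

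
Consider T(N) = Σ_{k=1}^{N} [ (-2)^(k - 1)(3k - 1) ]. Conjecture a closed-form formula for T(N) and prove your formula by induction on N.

T(N) = -(-2)^N·N

We claim T(N) = -(-2)^N·N for all N ≥ 1.
For the base case N = 1: T(1) = 2, and the closed form gives 2. They agree.
Suppose the result is true for N = k, so T(k) = -(-2)^k·k.
Then T(k+1) = T(k) + ((-2)^k(3k + 2)) = (-(-2)^k·k) + ((-2)^k(3k + 2)).
Simplifying, T(k+1) = 2(-2)^k(k + 1) = -(-2)^(k+1)·(k+1),
which is the closed form with N = k+1.
By the principle of mathematical induction, the result holds for all N ≥ 1.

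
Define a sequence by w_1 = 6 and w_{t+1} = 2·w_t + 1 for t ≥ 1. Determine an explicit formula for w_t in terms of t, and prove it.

w_t = 7·2^(t - 1) - 1

Computing the first terms: w_1 = 6, w_2 = 13, w_3 = 27. This suggests w_t = 7·2^(t - 1) - 1.
Base case (t = 1): the formula gives 6 = 6 = w_1.
For the inductive step, assume it holds for an arbitrary m ≥ 1, so w_m = 7·2^(m - 1) - 1.
Then w_{m+1} = 2·w_m + 1 = 2·(7·2^(m - 1) - 1) + 1 = 7·2^m - 1 = 7·2^((m+1) - 1) - 1,
which is the claimed formula at t = m+1.
By the principle of mathematical induction, the result holds for all t ≥ 1.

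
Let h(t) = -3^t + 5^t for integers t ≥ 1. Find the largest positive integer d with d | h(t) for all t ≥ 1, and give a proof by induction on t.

d = 2

Computing the first values: h(1) = 2 and h(2) = 16; gcd(2, 16) = 2, so d ≤ 2.
We prove 2 | -3^t + 5^t for all t ≥ 1 by induction on t.
Base case (t = 1): h(1) = 2 = 2·(1), so 2 | h(1).
Inductive step: suppose the statement holds for some r ≥ 1, i.e. 2 | h(r). Then
5^{r+1} − 3^{r+1} = 5·5^r − 3·3^r = 5·(5^r − 3^r) + (2)·3^r. The first term is divisible by 2 by the inductive hypothesis, and the second term (2)·3^r is divisible by 2 since 2 | 2. Hence 2 | h(r+1).
Hence, by induction on t, the claim holds for every t ≥ 1.
Therefore the largest such d is 2.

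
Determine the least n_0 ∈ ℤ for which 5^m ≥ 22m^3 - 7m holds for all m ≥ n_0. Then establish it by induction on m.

At m = 4: 625 < 1380, so the inequality fails and n_0 ≥ 5. We prove 5^m ≥ 22m^3 - 7m for all m ≥ 5.
When m = 5: 5^m = 3125 and 22m^3 - 7m = 2715, so 3125 ≥ 2715.
Inductive step: suppose the statement holds for some p ≥ 5, so 5^p ≥ 22p^3 - 7p.
Then 5^(p + 1) = 5·(5^p) ≥ 5·(22p^3 - 7p).
Also, for p ≥ 5 we have 5·(22p^3 - 7p) ≥ 22(p+1)^3 - 7(p+1), since 5·(22p^3 - 7p) − (22(p+1)^3 - 7(p+1)) = 88p^3 - 66p^2 - 94p - 15, which is nonnegative for all p ≥ 5.
Combining, 5^(p + 1) ≥ 22(p+1)^3 - 7(p+1).
Hence, by induction on m, the claim holds for every m ≥ 5.
Hence the smallest such n_0 is 5.

n_0 = 5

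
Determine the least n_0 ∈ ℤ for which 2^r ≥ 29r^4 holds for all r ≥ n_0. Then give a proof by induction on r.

At r = 22: 4194304 < 6793424, so the inequality fails and n_0 ≥ 23. We prove 2^r ≥ 29r^4 for all r ≥ 23.
Base step (r = 23): 2^r = 8388608 and 29r^4 = 8115389, so 8388608 ≥ 8115389.
For the inductive step, assume it holds for an arbitrary k ≥ 23, so 2^k ≥ 29k^4.
Then 2^(k + 1) = 2·(2^k) ≥ 2·(29k^4).
Also, for k ≥ 23 we have 2·(29k^4) ≥ 29(k+1)^4, since 2 ≥ (1 + 1/k)^4 for all k ≥ 23.
Combining, 2^(k + 1) ≥ 29(k+1)^4.
This completes the induction.
Hence the smallest such n_0 is 23.

n_0 = 23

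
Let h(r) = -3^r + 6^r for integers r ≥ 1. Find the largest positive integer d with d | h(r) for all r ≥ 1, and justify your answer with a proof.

Computing the first values: h(1) = 3 and h(2) = 27; gcd(3, 27) = 3, so d ≤ 3.
We prove 3 | -3^r + 6^r for all r ≥ 1 by induction on r.
For the base case r = 1: h(1) = 3 = 3·(1), so 3 | h(1).
Inductive step: assume the claim holds for r = j, i.e. 3 | h(j). Then
6^{j+1} − 3^{j+1} = 6·6^j − 3·3^j = 6·(6^j − 3^j) + (3)·3^j. The first term is divisible by 3 by the inductive hypothesis, and the second term (3)·3^j is divisible by 3 since 3 | 3. Hence 3 | h(j+1).
Hence, by induction on r, the claim holds for every r ≥ 1.
Therefore the largest such d is 3.

d = 3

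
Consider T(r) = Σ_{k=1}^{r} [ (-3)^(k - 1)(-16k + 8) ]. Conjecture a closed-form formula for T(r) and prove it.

T(r) = (-3)^r(4r - 1) + 1

We claim T(r) = (-3)^r(4r - 1) + 1 for all r ≥ 1.
Base case (r = 1): T(1) = -8, and the closed form gives -8. They agree.
Inductive step: suppose the statement holds for some k ≥ 1, so T(k) = (-3)^k(4k - 1) + 1.
Then T(k+1) = T(k) + ((-3)^k(-16k - 8)) = ((-3)^k(4k - 1) + 1) + ((-3)^k(-16k - 8)).
Simplifying, T(k+1) = -12(-3)^k·k - 9(-3)^k + 1 = (-3)^(k+1)(4(k+1) - 1) + 1,
which is the closed form with r = k+1.
Hence, by induction on r, the claim holds for every r ≥ 1.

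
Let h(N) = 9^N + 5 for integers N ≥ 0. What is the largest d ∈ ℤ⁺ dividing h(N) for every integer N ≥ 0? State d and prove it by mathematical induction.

d = 2

Computing the first values: h(0) = 6 and h(1) = 14; gcd(6, 14) = 2, so d ≤ 2.
We prove 2 | 9^N + 5 for all N ≥ 0 by induction on N.
Base step (N = 0): h(0) = 6 = 2·(3), so 2 | h(0).
Inductive step: suppose the statement holds for some r ≥ 0, i.e. 2 | h(r). Then
h(r+1) = 9^(r+1) + 5 = 9·(9^r + 5) - 40 = 9·h(r) - 40. The first term is divisible by 2 by the inductive hypothesis, and -40 is divisible by 2. Hence 2 | h(r+1).
By induction, the statement is established for all N ≥ 0.
Therefore the largest such d is 2.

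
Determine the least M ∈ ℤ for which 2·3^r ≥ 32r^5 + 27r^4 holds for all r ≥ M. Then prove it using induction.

M = 15

At r = 14: 9565938 < 18247600, so the inequality fails and M ≥ 15. We prove 2·3^r ≥ 32r^5 + 27r^4 for all r ≥ 15.
Base case (r = 15): 2·3^r = 28697814 and 32r^5 + 27r^4 = 25666875, so 28697814 ≥ 25666875.
Inductive step: assume the claim holds for r = k, so 2·3^k ≥ 32k^5 + 27k^4.
Then 2·3^(k + 1) = 3·(2·3^k) ≥ 3·(32k^5 + 27k^4).
Also, for k ≥ 15 we have 3·(32k^5 + 27k^4) ≥ 32(k+1)^5 + 27(k+1)^4, since 3·(32k^5 + 27k^4) − (32(k+1)^5 + 27(k+1)^4) = 64k^5 - 106k^4 - 428k^3 - 482k^2 - 268k - 59, which is nonnegative for all k ≥ 15.
Combining, 2·3^(k + 1) ≥ 32(k+1)^5 + 27(k+1)^4.
By induction, the statement is established for all r ≥ 15.
Hence the smallest such M is 15.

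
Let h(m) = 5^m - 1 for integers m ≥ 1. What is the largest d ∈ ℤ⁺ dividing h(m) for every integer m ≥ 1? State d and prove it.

d = 4

Computing the first values: h(1) = 4 and h(2) = 24; gcd(4, 24) = 4, so d ≤ 4.
We prove 4 | 5^m - 1 for all m ≥ 1 by induction on m.
Base case (m = 1): h(1) = 4 = 4·(1), so 4 | h(1).
Inductive step: assume the claim holds for m = r, i.e. 4 | h(r). Then
5^{r+1} − 1^{r+1} = 5·5^r − 1·1^r = 5·(5^r − 1^r) + (4)·1^r. The first term is divisible by 4 by the inductive hypothesis, and the second term (4)·1^r is divisible by 4 since 4 | 4. Hence 4 | h(r+1).
Hence, by induction on m, the claim holds for every m ≥ 1.
Therefore the largest such d is 4.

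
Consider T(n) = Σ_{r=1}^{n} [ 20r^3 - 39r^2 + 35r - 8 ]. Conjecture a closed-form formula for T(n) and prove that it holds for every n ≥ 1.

We claim T(n) = n(5n^3 - 3n^2 + 3n + 3) for all n ≥ 1.
For the base case n = 1: T(1) = 8, and the closed form gives 8. They agree.
Inductive step: suppose the statement holds for some r ≥ 1, so T(r) = r(5r^3 - 3r^2 + 3r + 3).
Then T(r+1) = T(r) + (20r^3 + 21r^2 + 17r + 8) = (r(5r^3 - 3r^2 + 3r + 3)) + (20r^3 + 21r^2 + 17r + 8).
Simplifying, T(r+1) = (r + 1)(5r^3 + 12r^2 + 12r + 8) = (r+1)(5(r+1)^3 - 3(r+1)^2 + 3(r+1) + 3),
which is the closed form with n = r+1.
This completes the induction.

T(n) = n(5n^3 - 3n^2 + 3n + 3)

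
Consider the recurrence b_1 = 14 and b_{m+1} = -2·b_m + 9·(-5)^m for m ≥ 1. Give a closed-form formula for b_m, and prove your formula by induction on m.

b_m = -(-2)^(m - 1) - 3(-5)^m

Computing the first terms: b_1 = 14, b_2 = -73, b_3 = 371. This suggests b_m = -(-2)^(m - 1) - 3(-5)^m.
Base case (m = 1): the formula gives 14 = 14 = b_1.
Suppose the result is true for m = p, so b_p = -(-2)^(p - 1) - 3(-5)^p.
Then b_{p+1} = -2·b_p + 9·(-5)^p = -2·(-(-2)^(p - 1) - 3(-5)^p) + 9·(-5)^p = -(-2)^p - 3(-5)^(p + 1) = -(-2)^((p+1) - 1) - 3(-5)^(p+1),
which is the claimed formula at m = p+1.
Hence, by induction on m, the claim holds for every m ≥ 1.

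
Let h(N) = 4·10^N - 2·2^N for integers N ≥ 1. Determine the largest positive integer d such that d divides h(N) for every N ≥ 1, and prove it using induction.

d = 4

Computing the first values: h(1) = 36 and h(2) = 392; gcd(36, 392) = 4, so d ≤ 4.
We prove 4 | 4·10^N - 2·2^N for all N ≥ 1 by induction on N.
Base case (N = 1): h(1) = 36 = 4·(9), so 4 | h(1).
Suppose the result is true for N = r, i.e. 4 | h(r). Then
h(r+1) − 10·h(r) = (4·10^(r+1) - 2·2^(r+1)) − 10·(4·10^r - 2·2^r) = (-2)·2^r·(2 − 10) = (16)·2^r. Since 4 | h(r) by the inductive hypothesis, 4 | 10·h(r); and 4 | 16 since 16 = 4·4. Therefore 4 | h(r+1).
Hence, by induction on N, the claim holds for every N ≥ 1.
Therefore the largest such d is 4.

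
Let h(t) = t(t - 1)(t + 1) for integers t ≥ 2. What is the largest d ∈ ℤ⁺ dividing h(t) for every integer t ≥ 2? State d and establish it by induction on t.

Computing the first values: h(2) = 6 and h(3) = 24; gcd(6, 24) = 6, so d ≤ 6.
We prove 6 | t(t - 1)(t + 1) for all t ≥ 2 by induction on t.
Base case (t = 2): h(2) = 6 = 6·(1), so 6 | h(2).
Inductive step: suppose the statement holds for some i ≥ 2, i.e. 6 | h(i). Then
h(i+1) − h(i) = i·(i+1)·(i+2) − (i-1)·i·(i+1) = i·(i+1)·[(i+2) − (i-1)] = 3·i·(i+1). The product of 2 consecutive integers is divisible by (2)! = 2, so h(i+1) − h(i) is divisible by 3·2 = 6. By the inductive hypothesis 6 | h(i), hence 6 | h(i+1).
By induction, the statement is established for all t ≥ 2.
Therefore the largest such d is 6.

d = 6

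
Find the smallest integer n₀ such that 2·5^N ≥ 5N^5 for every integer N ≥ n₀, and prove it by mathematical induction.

At N = 6: 31250 < 38880, so the inequality fails and n₀ ≥ 7. We prove 2·5^N ≥ 5N^5 for all N ≥ 7.
When N = 7: 2·5^N = 156250 and 5N^5 = 84035, so 156250 ≥ 84035.
Inductive step: assume the claim holds for N = k, so 2·5^k ≥ 5k^5.
Then 2·5^(k + 1) = 5·(2·5^k) ≥ 5·(5k^5).
Also, for k ≥ 7 we have 5·(5k^5) ≥ 5(k+1)^5, since 5 ≥ (1 + 1/k)^5 for all k ≥ 7.
Combining, 2·5^(k + 1) ≥ 5(k+1)^5.
Hence, by induction on N, the claim holds for every N ≥ 7.
Hence the smallest such n₀ is 7.

n₀ = 7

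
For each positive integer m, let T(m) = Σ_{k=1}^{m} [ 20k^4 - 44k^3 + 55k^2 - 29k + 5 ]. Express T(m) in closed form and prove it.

We claim T(m) = m(4m^4 - m^3 + 3m^2 + 2m - 1) for all m ≥ 1.
Base step (m = 1): T(1) = 7, and the closed form gives 7. They agree.
Suppose the result is true for m = k, so T(k) = k(4k^4 - k^3 + 3k^2 + 2k - 1).
Then T(k+1) = T(k) + (20k^4 + 36k^3 + 43k^2 + 29k + 7) = (k(4k^4 - k^3 + 3k^2 + 2k - 1)) + (20k^4 + 36k^3 + 43k^2 + 29k + 7).
Simplifying, T(k+1) = (k + 1)(4k^4 + 15k^3 + 24k^2 + 21k + 7) = (k+1)(4(k+1)^4 - (k+1)^3 + 3(k+1)^2 + 2(k+1) - 1),
which is the closed form with m = k+1.
By the principle of mathematical induction, the result holds for all m ≥ 1.

T(m) = m(4m^4 - m^3 + 3m^2 + 2m - 1)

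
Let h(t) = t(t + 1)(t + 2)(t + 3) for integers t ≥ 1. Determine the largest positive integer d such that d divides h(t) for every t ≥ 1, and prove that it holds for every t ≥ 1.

d = 24

Computing the first values: h(1) = 24 and h(2) = 120; gcd(24, 120) = 24, so d ≤ 24.
We prove 24 | t(t + 1)(t + 2)(t + 3) for all t ≥ 1 by induction on t.
For the base case t = 1: h(1) = 24 = 24·(1), so 24 | h(1).
Inductive step: suppose the statement holds for some k ≥ 1, i.e. 24 | h(k). Then
h(k+1) − h(k) = (k+1)·(k+2)·(k+3)·(k+4) − k·(k+1)·(k+2)·(k+3) = (k+1)·(k+2)·(k+3)·[(k+4) − k] = 4·(k+1)·(k+2)·(k+3). The product of 3 consecutive integers is divisible by (3)! = 6, so h(k+1) − h(k) is divisible by 4·6 = 24. By the inductive hypothesis 24 | h(k), hence 24 | h(k+1).
This completes the induction.
Therefore the largest such d is 24.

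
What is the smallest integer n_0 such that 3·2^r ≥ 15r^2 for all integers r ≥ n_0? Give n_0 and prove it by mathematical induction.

n_0 = 9

At r = 8: 768 < 960, so the inequality fails and n_0 ≥ 9. We prove 3·2^r ≥ 15r^2 for all r ≥ 9.
Base case (r = 9): 3·2^r = 1536 and 15r^2 = 1215, so 1536 ≥ 1215.
Suppose the result is true for r = j, so 3·2^j ≥ 15j^2.
Then 3·2^(j + 1) = 2·(3·2^j) ≥ 2·(15j^2).
Also, for j ≥ 9 we have 2·(15j^2) ≥ 15(j+1)^2, since 2 ≥ (1 + 1/j)^2 for all j ≥ 9.
Combining, 3·2^(j + 1) ≥ 15(j+1)^2.
Hence, by induction on r, the claim holds for every r ≥ 9.
Hence the smallest such n_0 is 9.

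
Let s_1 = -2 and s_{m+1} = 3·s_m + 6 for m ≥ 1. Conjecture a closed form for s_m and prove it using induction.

Computing the first terms: s_1 = -2, s_2 = 0, s_3 = 6. This suggests s_m = 3^(m - 1) - 3.
Base step (m = 1): the formula gives -2 = -2 = s_1.
Suppose the result is true for m = r, so s_r = 3^(r - 1) - 3.
Then s_{r+1} = 3·s_r + 6 = 3·(3^(r - 1) - 3) + 6 = 3^r - 3 = 3^((r+1) - 1) - 3,
which is the claimed formula at m = r+1.
By induction, the statement is established for all m ≥ 1.

s_m = 3^(m - 1) - 3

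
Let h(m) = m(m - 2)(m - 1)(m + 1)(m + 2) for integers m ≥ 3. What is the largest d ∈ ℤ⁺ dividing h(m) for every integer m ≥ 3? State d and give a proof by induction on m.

Computing the first values: h(3) = 120 and h(4) = 720; gcd(120, 720) = 120, so d ≤ 120.
We prove 120 | m(m - 2)(m - 1)(m + 1)(m + 2) for all m ≥ 3 by induction on m.
Base case (m = 3): h(3) = 120 = 120·(1), so 120 | h(3).
For the inductive step, assume it holds for an arbitrary p ≥ 3, i.e. 120 | h(p). Then
h(p+1) − h(p) = (p-1)·p·(p+1)·(p+2)·(p+3) − (p-2)·(p-1)·p·(p+1)·(p+2) = (p-1)·p·(p+1)·(p+2)·[(p+3) − (p-2)] = 5·(p-1)·p·(p+1)·(p+2). The product of 4 consecutive integers is divisible by (4)! = 24, so h(p+1) − h(p) is divisible by 5·24 = 120. By the inductive hypothesis 120 | h(p), hence 120 | h(p+1).
By the principle of mathematical induction, the result holds for all m ≥ 3.
Therefore the largest such d is 120.

d = 120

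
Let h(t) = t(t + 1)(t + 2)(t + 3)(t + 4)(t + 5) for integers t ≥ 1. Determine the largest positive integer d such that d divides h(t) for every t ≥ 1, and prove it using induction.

d = 720

Computing the first values: h(1) = 720 and h(2) = 5040; gcd(720, 5040) = 720, so d ≤ 720.
We prove 720 | t(t + 1)(t + 2)(t + 3)(t + 4)(t + 5) for all t ≥ 1 by induction on t.
When t = 1: h(1) = 720 = 720·(1), so 720 | h(1).
Inductive step: suppose the statement holds for some p ≥ 1, i.e. 720 | h(p). Then
h(p+1) − h(p) = (p+1)·(p+2)·(p+3)·(p+4)·(p+5)·(p+6) − p·(p+1)·(p+2)·(p+3)·(p+4)·(p+5) = (p+1)·(p+2)·(p+3)·(p+4)·(p+5)·[(p+6) − p] = 6·(p+1)·(p+2)·(p+3)·(p+4)·(p+5). The product of 5 consecutive integers is divisible by (5)! = 120, so h(p+1) − h(p) is divisible by 6·120 = 720. By the inductive hypothesis 720 | h(p), hence 720 | h(p+1).
This completes the induction.
Therefore the largest such d is 720.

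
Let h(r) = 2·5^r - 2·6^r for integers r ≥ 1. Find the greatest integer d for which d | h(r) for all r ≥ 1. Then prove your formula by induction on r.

d = 2

Computing the first values: h(1) = -2 and h(2) = -22; gcd(-2, -22) = 2, so d ≤ 2.
We prove 2 | 2·5^r - 2·6^r for all r ≥ 1 by induction on r.
Base step (r = 1): h(1) = -2 = 2·(-1), so 2 | h(1).
For the inductive step, assume it holds for an arbitrary j ≥ 1, i.e. 2 | h(j). Then
h(j+1) − 6·h(j) = (2·5^(j+1) - 2·6^(j+1)) − 6·(2·5^j - 2·6^j) = (2)·5^j·(5 − 6) = (-2)·5^j. Since 2 | h(j) by the inductive hypothesis, 2 | 6·h(j); and 2 | -2 since -2 = 2·-1. Therefore 2 | h(j+1).
By induction, the statement is established for all r ≥ 1.
Therefore the largest such d is 2.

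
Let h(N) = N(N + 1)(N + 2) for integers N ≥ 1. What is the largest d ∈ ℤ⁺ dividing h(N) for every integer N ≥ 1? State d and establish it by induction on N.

Computing the first values: h(1) = 6 and h(2) = 24; gcd(6, 24) = 6, so d ≤ 6.
We prove 6 | N(N + 1)(N + 2) for all N ≥ 1 by induction on N.
When N = 1: h(1) = 6 = 6·(1), so 6 | h(1).
Suppose the result is true for N = p, i.e. 6 | h(p). Then
h(p+1) − h(p) = (p+1)·(p+2)·(p+3) − p·(p+1)·(p+2) = (p+1)·(p+2)·[(p+3) − p] = 3·(p+1)·(p+2). The product of 2 consecutive integers is divisible by (2)! = 2, so h(p+1) − h(p) is divisible by 3·2 = 6. By the inductive hypothesis 6 | h(p), hence 6 | h(p+1).
This completes the induction.
Therefore the largest such d is 6.

d = 6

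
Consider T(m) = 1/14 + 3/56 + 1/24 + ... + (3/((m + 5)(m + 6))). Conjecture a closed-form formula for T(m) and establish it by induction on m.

We claim T(m) = m/(2(m + 6)) for all m ≥ 1.
Base case (m = 1): T(1) = 1/14, and the closed form gives 1/14. They agree.
Inductive step: suppose the statement holds for some i ≥ 1, so T(i) = i/(2(i + 6)).
Then T(i+1) = T(i) + (3/((i + 6)(i + 7))) = (i/(2(i + 6))) + (3/((i + 6)(i + 7))).
Simplifying, T(i+1) = (i + 1)/(2(i + 7)) = (i+1)/(2((i+1) + 6)),
which is the closed form with m = i+1.
By induction, the statement is established for all m ≥ 1.

T(m) = m/(2(m + 6))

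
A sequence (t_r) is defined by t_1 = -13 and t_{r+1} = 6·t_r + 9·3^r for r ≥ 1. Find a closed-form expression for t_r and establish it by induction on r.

Computing the first terms: t_1 = -13, t_2 = -51, t_3 = -225. This suggests t_r = -3^(r + 1) - 4·6^(r - 1).
When r = 1: the formula gives -13 = -13 = t_1.
Suppose the result is true for r = k, so t_k = -3^(k + 1) - 4·6^(k - 1).
Then t_{k+1} = 6·t_k + 9·3^k = 6·(-3^(k + 1) - 4·6^(k - 1)) + 9·3^k = -3^(k + 2) - 4·6^k = -3^((k+1) + 1) - 4·6^((k+1) - 1),
which is the claimed formula at r = k+1.
This completes the induction.

t_r = -3^(r + 1) - 4·6^(r - 1)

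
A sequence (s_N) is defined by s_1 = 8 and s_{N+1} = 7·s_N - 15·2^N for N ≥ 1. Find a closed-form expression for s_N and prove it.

s_N = 3·2^N + 2·7^(N - 1)

Computing the first terms: s_1 = 8, s_2 = 26, s_3 = 122. This suggests s_N = 3·2^N + 2·7^(N - 1).
When N = 1: the formula gives 8 = 8 = s_1.
Suppose the result is true for N = k, so s_k = 3·2^k + 2·7^(k - 1).
Then s_{k+1} = 7·s_k - 15·2^k = 7·(3·2^k + 2·7^(k - 1)) - 15·2^k = 3·2^(k + 1) + 2·7^k = 3·2^(k+1) + 2·7^((k+1) - 1),
which is the claimed formula at N = k+1.
By the principle of mathematical induction, the result holds for all N ≥ 1.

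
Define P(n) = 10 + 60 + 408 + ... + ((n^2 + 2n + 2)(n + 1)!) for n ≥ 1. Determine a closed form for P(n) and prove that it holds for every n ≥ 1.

P(n) = (n + 1)(n + 2)! - 2

We claim P(n) = (n + 1)(n + 2)! - 2 for all n ≥ 1.
Base case (n = 1): P(1) = 10, and the closed form gives 10. They agree.
For the inductive step, assume it holds for an arbitrary m ≥ 1, so P(m) = (m + 1)(m + 2)! - 2.
Then P(m+1) = P(m) + ((m^2 + 4m + 5)(m + 2)!) = ((m + 1)(m + 2)! - 2) + ((m^2 + 4m + 5)(m + 2)!).
Simplifying, P(m+1) = ((m+1) + 1)((m+1) + 2)! - 2,
which is the closed form with n = m+1.
Hence, by induction on n, the claim holds for every n ≥ 1.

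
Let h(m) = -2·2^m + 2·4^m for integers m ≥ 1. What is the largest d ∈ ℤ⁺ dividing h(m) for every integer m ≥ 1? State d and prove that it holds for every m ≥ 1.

Computing the first values: h(1) = 4 and h(2) = 24; gcd(4, 24) = 4, so d ≤ 4.
We prove 4 | -2·2^m + 2·4^m for all m ≥ 1 by induction on m.
Base case (m = 1): h(1) = 4 = 4·(1), so 4 | h(1).
For the inductive step, assume it holds for an arbitrary i ≥ 1, i.e. 4 | h(i). Then
h(i+1) − 4·h(i) = (-2·2^(i+1) + 2·4^(i+1)) − 4·(-2·2^i + 2·4^i) = (-2)·2^i·(2 − 4) = (4)·2^i. Since 4 | h(i) by the inductive hypothesis, 4 | 4·h(i); and 4 | 4 since 4 = 4·1. Therefore 4 | h(i+1).
This completes the induction.
Therefore the largest such d is 4.

d = 4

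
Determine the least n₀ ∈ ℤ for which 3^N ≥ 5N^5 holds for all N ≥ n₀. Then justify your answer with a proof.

At N = 13: 1594323 < 1856465, so the inequality fails and n₀ ≥ 14. We prove 3^N ≥ 5N^5 for all N ≥ 14.
Base step (N = 14): 3^N = 4782969 and 5N^5 = 2689120, so 4782969 ≥ 2689120.
Inductive step: suppose the statement holds for some r ≥ 14, so 3^r ≥ 5r^5.
Then 3^(r + 1) = 3·(3^r) ≥ 3·(5r^5).
Also, for r ≥ 14 we have 3·(5r^5) ≥ 5(r+1)^5, since 3 ≥ (1 + 1/r)^5 for all r ≥ 14.
Combining, 3^(r + 1) ≥ 5(r+1)^5.
By the principle of mathematical induction, the result holds for all N ≥ 14.
Hence the smallest such n₀ is 14.

n₀ = 14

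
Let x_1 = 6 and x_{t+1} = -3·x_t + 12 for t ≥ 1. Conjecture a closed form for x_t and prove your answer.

x_t = -(-3)^t + 3

Computing the first terms: x_1 = 6, x_2 = -6, x_3 = 30. This suggests x_t = -(-3)^t + 3.
When t = 1: the formula gives 6 = 6 = x_1.
Suppose the result is true for t = j, so x_j = -(-3)^j + 3.
Then x_{j+1} = -3·x_j + 12 = -3·(-(-3)^j + 3) + 12 = -(-3)^(j + 1) + 3,
which is the claimed formula at t = j+1.
Hence, by induction on t, the claim holds for every t ≥ 1.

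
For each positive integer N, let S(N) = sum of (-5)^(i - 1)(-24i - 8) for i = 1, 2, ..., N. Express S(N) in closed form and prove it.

We claim S(N) = 2(-5)^N(2N + 1) - 2 for all N ≥ 1.
Base case (N = 1): S(1) = -32, and the closed form gives -32. They agree.
For the inductive step, assume it holds for an arbitrary i ≥ 1, so S(i) = 2(-5)^i(2i + 1) - 2.
Then S(i+1) = S(i) + ((-5)^i(-24i - 32)) = (2(-5)^i(2i + 1) - 2) + ((-5)^i(-24i - 32)).
Simplifying, S(i+1) = -20(-5)^i·i - 30(-5)^i - 2 = 2(-5)^(i+1)(2(i+1) + 1) - 2,
which is the closed form with N = i+1.
Hence, by induction on N, the claim holds for every N ≥ 1.

S(N) = 2(-5)^N(2N + 1) - 2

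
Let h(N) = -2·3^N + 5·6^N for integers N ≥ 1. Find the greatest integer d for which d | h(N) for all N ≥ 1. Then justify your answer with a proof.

d = 6

Computing the first values: h(1) = 24 and h(2) = 162; gcd(24, 162) = 6, so d ≤ 6.
We prove 6 | -2·3^N + 5·6^N for all N ≥ 1 by induction on N.
For the base case N = 1: h(1) = 24 = 6·(4), so 6 | h(1).
For the inductive step, assume it holds for an arbitrary k ≥ 1, i.e. 6 | h(k). Then
h(k+1) − 6·h(k) = (-2·3^(k+1) + 5·6^(k+1)) − 6·(-2·3^k + 5·6^k) = (-2)·3^k·(3 − 6) = (6)·3^k. Since 6 | h(k) by the inductive hypothesis, 6 | 6·h(k); and 6 | 6 since 6 = 6·1. Therefore 6 | h(k+1).
By induction, the statement is established for all N ≥ 1.
Therefore the largest such d is 6.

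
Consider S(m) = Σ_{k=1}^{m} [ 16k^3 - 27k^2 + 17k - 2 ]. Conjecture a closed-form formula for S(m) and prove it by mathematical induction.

S(m) = m(4m^3 - m^2 - m + 2)

We claim S(m) = m(4m^3 - m^2 - m + 2) for all m ≥ 1.
For the base case m = 1: S(1) = 4, and the closed form gives 4. They agree.
Inductive step: assume the claim holds for m = k, so S(k) = k(4k^3 - k^2 - k + 2).
Then S(k+1) = S(k) + (16k^3 + 21k^2 + 11k + 4) = (k(4k^3 - k^2 - k + 2)) + (16k^3 + 21k^2 + 11k + 4).
Simplifying, S(k+1) = (k + 1)(4k^3 + 11k^2 + 9k + 4) = (k+1)(4(k+1)^3 - (k+1)^2 - (k+1) + 2),
which is the closed form with m = k+1.
Hence, by induction on m, the claim holds for every m ≥ 1.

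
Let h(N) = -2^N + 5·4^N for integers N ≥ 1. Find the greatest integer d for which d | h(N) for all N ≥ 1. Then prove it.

d = 2

Computing the first values: h(1) = 18 and h(2) = 76; gcd(18, 76) = 2, so d ≤ 2.
We prove 2 | -2^N + 5·4^N for all N ≥ 1 by induction on N.
For the base case N = 1: h(1) = 18 = 2·(9), so 2 | h(1).
Suppose the result is true for N = m, i.e. 2 | h(m). Then
h(m+1) − 4·h(m) = (-2^(m+1) + 5·4^(m+1)) − 4·(-2^m + 5·4^m) = (-1)·2^m·(2 − 4) = (2)·2^m. Since 2 | h(m) by the inductive hypothesis, 2 | 4·h(m); and 2 | 2 since 2 = 2·1. Therefore 2 | h(m+1).
By induction, the statement is established for all N ≥ 1.
Therefore the largest such d is 2.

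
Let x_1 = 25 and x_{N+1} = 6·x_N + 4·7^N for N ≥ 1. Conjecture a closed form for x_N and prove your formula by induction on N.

x_N = -3·6^(N - 1) + 4·7^N

Computing the first terms: x_1 = 25, x_2 = 178, x_3 = 1264. This suggests x_N = -3·6^(N - 1) + 4·7^N.
Base step (N = 1): the formula gives 25 = 25 = x_1.
Inductive step: assume the claim holds for N = k, so x_k = -3·6^(k - 1) + 4·7^k.
Then x_{k+1} = 6·x_k + 4·7^k = 6·(-3·6^(k - 1) + 4·7^k) + 4·7^k = -3·6^k + 4·7^(k + 1) = -3·6^((k+1) - 1) + 4·7^(k+1),
which is the claimed formula at N = k+1.
Hence, by induction on N, the claim holds for every N ≥ 1.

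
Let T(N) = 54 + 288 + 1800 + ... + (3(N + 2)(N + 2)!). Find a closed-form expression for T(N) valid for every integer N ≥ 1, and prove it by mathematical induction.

We claim T(N) = 3(N + 3)! - 18 for all N ≥ 1.
When N = 1: T(1) = 54, and the closed form gives 54. They agree.
Inductive step: suppose the statement holds for some j ≥ 1, so T(j) = 3(j + 3)! - 18.
Then T(j+1) = T(j) + (3(j + 3)(j + 3)!) = (3(j + 3)! - 18) + (3(j + 3)(j + 3)!).
Simplifying, T(j+1) = 3((j+1) + 3)! - 18,
which is the closed form with N = j+1.
This completes the induction.

T(N) = 3(N + 3)! - 18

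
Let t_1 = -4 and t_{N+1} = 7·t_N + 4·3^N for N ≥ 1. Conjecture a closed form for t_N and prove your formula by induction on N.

Computing the first terms: t_1 = -4, t_2 = -16, t_3 = -76. This suggests t_N = -3^N - 7^(N - 1).
For the base case N = 1: the formula gives -4 = -4 = t_1.
Inductive step: suppose the statement holds for some i ≥ 1, so t_i = -3^i - 7^(i - 1).
Then t_{i+1} = 7·t_i + 4·3^i = 7·(-3^i - 7^(i - 1)) + 4·3^i = -3^(i + 1) - 7^i = -3^(i+1) - 7^((i+1) - 1),
which is the claimed formula at N = i+1.
Hence, by induction on N, the claim holds for every N ≥ 1.

t_N = -3^N - 7^(N - 1)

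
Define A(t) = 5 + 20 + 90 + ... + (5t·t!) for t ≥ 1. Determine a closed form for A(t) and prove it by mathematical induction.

A(t) = 5(t + 1)! - 5

We claim A(t) = 5(t + 1)! - 5 for all t ≥ 1.
When t = 1: A(1) = 5, and the closed form gives 5. They agree.
For the inductive step, assume it holds for an arbitrary k ≥ 1, so A(k) = 5(k + 1)! - 5.
Then A(k+1) = A(k) + (5(k + 1)(k + 1)!) = (5(k + 1)! - 5) + (5(k + 1)(k + 1)!).
Simplifying, A(k+1) = 5((k+1) + 1)! - 5,
which is the closed form with t = k+1.
This completes the induction.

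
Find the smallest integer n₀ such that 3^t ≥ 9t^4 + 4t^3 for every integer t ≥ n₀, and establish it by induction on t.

n₀ = 11

At t = 10: 59049 < 94000, so the inequality fails and n₀ ≥ 11. We prove 3^t ≥ 9t^4 + 4t^3 for all t ≥ 11.
For the base case t = 11: 3^t = 177147 and 9t^4 + 4t^3 = 137093, so 177147 ≥ 137093.
Inductive step: suppose the statement holds for some r ≥ 11, so 3^r ≥ 9r^4 + 4r^3.
Then 3^(r + 1) = 3·(3^r) ≥ 3·(9r^4 + 4r^3).
Also, for r ≥ 11 we have 3·(9r^4 + 4r^3) ≥ 9(r+1)^4 + 4(r+1)^3, since 3·(9r^4 + 4r^3) − (9(r+1)^4 + 4(r+1)^3) = 18r^4 - 28r^3 - 66r^2 - 48r - 13, which is nonnegative for all r ≥ 11.
Combining, 3^(r + 1) ≥ 9(r+1)^4 + 4(r+1)^3.
By the principle of mathematical induction, the result holds for all t ≥ 11.
Hence the smallest such n₀ is 11.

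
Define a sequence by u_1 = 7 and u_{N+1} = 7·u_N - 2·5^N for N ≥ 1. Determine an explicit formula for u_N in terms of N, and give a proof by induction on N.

Computing the first terms: u_1 = 7, u_2 = 39, u_3 = 223. This suggests u_N = 5^N + 2·7^(N - 1).
For the base case N = 1: the formula gives 7 = 7 = u_1.
Inductive step: assume the claim holds for N = m, so u_m = 5^m + 2·7^(m - 1).
Then u_{m+1} = 7·u_m - 2·5^m = 7·(5^m + 2·7^(m - 1)) - 2·5^m = 5^(m + 1) + 2·7^m = 5^(m+1) + 2·7^((m+1) - 1),
which is the claimed formula at N = m+1.
By the principle of mathematical induction, the result holds for all N ≥ 1.

u_N = 5^N + 2·7^(N - 1)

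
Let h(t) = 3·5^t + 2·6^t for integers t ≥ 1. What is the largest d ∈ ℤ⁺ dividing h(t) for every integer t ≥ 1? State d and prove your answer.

d = 3

Computing the first values: h(1) = 27 and h(2) = 147; gcd(27, 147) = 3, so d ≤ 3.
We prove 3 | 3·5^t + 2·6^t for all t ≥ 1 by induction on t.
Base case (t = 1): h(1) = 27 = 3·(9), so 3 | h(1).
Inductive step: assume the claim holds for t = r, i.e. 3 | h(r). Then
h(r+1) − 6·h(r) = (3·5^(r+1) + 2·6^(r+1)) − 6·(3·5^r + 2·6^r) = (3)·5^r·(5 − 6) = (-3)·5^r. Since 3 | h(r) by the inductive hypothesis, 3 | 6·h(r); and 3 | -3 since -3 = 3·-1. Therefore 3 | h(r+1).
Hence, by induction on t, the claim holds for every t ≥ 1.
Therefore the largest such d is 3.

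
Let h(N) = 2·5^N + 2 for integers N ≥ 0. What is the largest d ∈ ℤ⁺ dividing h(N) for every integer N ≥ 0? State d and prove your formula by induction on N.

d = 4

Computing the first values: h(0) = 4 and h(1) = 12; gcd(4, 12) = 4, so d ≤ 4.
We prove 4 | 2·5^N + 2 for all N ≥ 0 by induction on N.
For the base case N = 0: h(0) = 4 = 4·(1), so 4 | h(0).
For the inductive step, assume it holds for an arbitrary i ≥ 0, i.e. 4 | h(i). Then
h(i+1) = 2·5^(i+1) + 2 = 5·(2·5^i + 2) - 8 = 5·h(i) - 8. The first term is divisible by 4 by the inductive hypothesis, and -8 is divisible by 4. Hence 4 | h(i+1).
By the principle of mathematical induction, the result holds for all N ≥ 0.
Therefore the largest such d is 4.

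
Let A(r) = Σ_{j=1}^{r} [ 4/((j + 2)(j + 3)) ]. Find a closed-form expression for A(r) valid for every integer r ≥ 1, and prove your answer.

A(r) = 4r/(3(r + 3))

We claim A(r) = 4r/(3(r + 3)) for all r ≥ 1.
For the base case r = 1: A(1) = 1/3, and the closed form gives 1/3. They agree.
Inductive step: assume the claim holds for r = j, so A(j) = 4j/(3(j + 3)).
Then A(j+1) = A(j) + (4/((j + 3)(j + 4))) = (4j/(3(j + 3))) + (4/((j + 3)(j + 4))).
Simplifying, A(j+1) = 4(j + 1)/(3(j + 4)) = 4(j+1)/(3((j+1) + 3)),
which is the closed form with r = j+1.
Hence, by induction on r, the claim holds for every r ≥ 1.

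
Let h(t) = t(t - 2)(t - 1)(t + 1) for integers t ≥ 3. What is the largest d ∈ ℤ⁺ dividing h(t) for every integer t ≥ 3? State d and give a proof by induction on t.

d = 24

Computing the first values: h(3) = 24 and h(4) = 120; gcd(24, 120) = 24, so d ≤ 24.
We prove 24 | t(t - 2)(t - 1)(t + 1) for all t ≥ 3 by induction on t.
For the base case t = 3: h(3) = 24 = 24·(1), so 24 | h(3).
Inductive step: assume the claim holds for t = j, i.e. 24 | h(j). Then
h(j+1) − h(j) = (j-1)·j·(j+1)·(j+2) − (j-2)·(j-1)·j·(j+1) = (j-1)·j·(j+1)·[(j+2) − (j-2)] = 4·(j-1)·j·(j+1). The product of 3 consecutive integers is divisible by (3)! = 6, so h(j+1) − h(j) is divisible by 4·6 = 24. By the inductive hypothesis 24 | h(j), hence 24 | h(j+1).
This completes the induction.
Therefore the largest such d is 24.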